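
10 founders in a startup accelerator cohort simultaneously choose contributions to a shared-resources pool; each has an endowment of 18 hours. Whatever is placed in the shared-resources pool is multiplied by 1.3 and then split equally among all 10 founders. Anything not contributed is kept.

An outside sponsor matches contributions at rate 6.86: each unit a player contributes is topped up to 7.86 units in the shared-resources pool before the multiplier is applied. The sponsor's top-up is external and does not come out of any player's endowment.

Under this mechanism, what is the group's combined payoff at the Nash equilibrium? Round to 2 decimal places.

Under the mechanism each unit contributed yields 1.3 × 7.86 / 10 = 1.0218 back to its contributor per unit of net cost, which exceeds 1, making full contribution the dominant choice for everyone.
So the Nash equilibrium is full contribution by all 10; the group earns 1.3 × 7.86 × 180 = 1839.24.

1839.24 hours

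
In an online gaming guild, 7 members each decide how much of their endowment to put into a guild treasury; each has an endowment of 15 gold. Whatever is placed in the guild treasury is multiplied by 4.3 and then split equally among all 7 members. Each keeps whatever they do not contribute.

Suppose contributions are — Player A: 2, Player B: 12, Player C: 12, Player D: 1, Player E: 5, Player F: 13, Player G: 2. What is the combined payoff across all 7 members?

260.10 gold

Total contributed: 2 + 12 + 12 + 1 + 5 + 13 + 2 = 47; total kept: 7 × 15 − 47 = 58.
The guild treasury pays out 4.3 × 47 = 202.10 in aggregate.
Group total = 58 + 202.10 = 260.10.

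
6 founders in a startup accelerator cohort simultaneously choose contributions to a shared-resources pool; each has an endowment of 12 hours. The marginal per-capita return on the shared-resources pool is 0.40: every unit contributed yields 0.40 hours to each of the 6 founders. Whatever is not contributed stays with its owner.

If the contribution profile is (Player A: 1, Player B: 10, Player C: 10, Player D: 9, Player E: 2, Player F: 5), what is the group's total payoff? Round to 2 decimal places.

Total contributed: 1 + 10 + 10 + 9 + 2 + 5 = 37; total kept: 6 × 12 − 37 = 35.
The shared-resources pool pays out 0.40 × 6 × 37 = 88.80 in aggregate.
Group total = 35 + 88.80 = 123.80.

123.80 hours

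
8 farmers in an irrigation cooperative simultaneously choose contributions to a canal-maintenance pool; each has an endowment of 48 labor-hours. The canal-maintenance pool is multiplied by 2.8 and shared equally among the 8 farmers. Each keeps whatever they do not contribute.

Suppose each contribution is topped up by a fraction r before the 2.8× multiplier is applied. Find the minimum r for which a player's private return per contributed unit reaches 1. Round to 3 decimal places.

1.857

With matching at rate r, one contributed unit becomes (1 + r) in the canal-maintenance pool and returns 2.8 × (1 + r) / 8 to the contributor.
Setting this equal to 1: 1 + r = 8/2.8 = 2.8571.
So the minimum matching rate is r = 2.8571 − 1 = 1.857.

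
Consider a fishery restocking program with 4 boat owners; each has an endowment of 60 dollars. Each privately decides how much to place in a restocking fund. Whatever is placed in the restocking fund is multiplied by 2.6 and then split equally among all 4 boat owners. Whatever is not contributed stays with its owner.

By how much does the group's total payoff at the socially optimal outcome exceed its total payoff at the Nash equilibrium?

384.00 dollars

Each contributed unit returns 2.6/4 = 0.6500 to its contributor — below 1 — so contributing 0 is dominant for every player. At the Nash equilibrium everyone keeps their 60, and the group total is 4 × 60 = 240.
Each contributed unit returns 2.600 to the group as a whole (0.6500 to each of 4 players), which exceeds 1, so the social optimum is full contribution: group total = 2.600 × 240 = 624.00.
Efficiency loss = 624.00 − 240 = 384.00.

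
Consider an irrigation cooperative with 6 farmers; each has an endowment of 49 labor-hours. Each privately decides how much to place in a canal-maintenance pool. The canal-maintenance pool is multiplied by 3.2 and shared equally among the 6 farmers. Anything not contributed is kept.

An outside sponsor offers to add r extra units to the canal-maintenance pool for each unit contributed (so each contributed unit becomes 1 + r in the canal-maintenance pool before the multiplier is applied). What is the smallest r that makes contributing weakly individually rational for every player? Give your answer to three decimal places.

With matching at rate r, one contributed unit becomes (1 + r) in the canal-maintenance pool and returns 3.2 × (1 + r) / 6 to the contributor.
Setting this equal to 1: 1 + r = 6/3.2 = 1.8750.
So the minimum matching rate is r = 1.8750 − 1 = 0.875.

0.875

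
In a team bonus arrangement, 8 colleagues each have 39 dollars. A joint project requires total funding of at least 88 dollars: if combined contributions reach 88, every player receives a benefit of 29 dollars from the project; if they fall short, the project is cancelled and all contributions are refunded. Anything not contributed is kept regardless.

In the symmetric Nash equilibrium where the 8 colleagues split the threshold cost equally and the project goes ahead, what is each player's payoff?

Equal share of the threshold: 88/8 = 11.
At this profile no one gains by cutting their contribution: any cut drops the total below 88, the project is cancelled, contributions are refunded, and the deviator ends with 39, which is less than 39 − 11 + 29 = 57. Contributing more than 11 just wastes the excess. So contributing exactly 11 is a best response.
Each player's payoff: 39 − 11 + 29 = 57.

57 dollars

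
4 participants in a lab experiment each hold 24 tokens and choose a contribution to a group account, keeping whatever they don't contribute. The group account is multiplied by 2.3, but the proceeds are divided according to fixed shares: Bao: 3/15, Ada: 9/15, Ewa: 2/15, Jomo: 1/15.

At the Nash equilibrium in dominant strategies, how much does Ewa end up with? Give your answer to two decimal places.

For player j, contributing a unit is worthwhile iff 2.3 × (j's share) ≥ 1, i.e. iff j's share is at least 0.4348.
The only share above 0.4348 is Ada's 9/15, contributing 24; the remaining 3 contribute 0. Total contributed: 24.
Ewa keeps 24 and receives 2.3 × 24 × 2/15 = 7.36 from the group account, for a payoff of 31.36.

31.36 tokens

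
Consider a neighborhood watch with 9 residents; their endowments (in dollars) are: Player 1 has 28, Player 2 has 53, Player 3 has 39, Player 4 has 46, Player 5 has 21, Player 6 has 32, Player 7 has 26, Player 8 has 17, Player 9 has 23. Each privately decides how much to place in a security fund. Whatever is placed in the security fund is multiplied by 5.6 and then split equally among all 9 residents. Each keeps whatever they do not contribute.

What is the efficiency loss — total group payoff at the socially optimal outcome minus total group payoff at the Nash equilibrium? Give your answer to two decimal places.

The private return per contributed unit is 5.6/9 = 0.6222 < 1 for every player regardless of endowment, so the Nash equilibrium is zero contribution and the group total is Σ E_j = 28 + 53 + 39 + 46 + 21 + 32 + 26 + 17 + 23 = 285.
Each contributed unit returns 5.600 to the group, so the social optimum is full contribution by everyone: group total = 5.600 × 285 = 1596.00.
Efficiency loss = (5.600 − 1) × 285 = 1311.00.

1311.00 dollars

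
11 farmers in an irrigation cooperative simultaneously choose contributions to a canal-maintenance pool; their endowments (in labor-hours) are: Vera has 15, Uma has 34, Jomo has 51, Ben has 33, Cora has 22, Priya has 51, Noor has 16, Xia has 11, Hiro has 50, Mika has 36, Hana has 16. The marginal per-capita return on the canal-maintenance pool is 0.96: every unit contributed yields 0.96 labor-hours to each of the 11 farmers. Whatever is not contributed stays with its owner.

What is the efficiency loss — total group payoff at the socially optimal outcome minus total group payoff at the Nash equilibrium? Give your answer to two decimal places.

The private return per contributed unit is 0.96 < 1 for everyone, so the Nash equilibrium is zero contribution and the group total is Σ E_j = 15 + 34 + 51 + 33 + 22 + 51 + 16 + 11 + 50 + 36 + 16 = 335.
Each contributed unit returns 10.560 to the group, so the social optimum is full contribution by everyone: group total = 10.560 × 335 = 3537.60.
Efficiency loss = (10.560 − 1) × 335 = 3202.60.

3202.60 labor-hours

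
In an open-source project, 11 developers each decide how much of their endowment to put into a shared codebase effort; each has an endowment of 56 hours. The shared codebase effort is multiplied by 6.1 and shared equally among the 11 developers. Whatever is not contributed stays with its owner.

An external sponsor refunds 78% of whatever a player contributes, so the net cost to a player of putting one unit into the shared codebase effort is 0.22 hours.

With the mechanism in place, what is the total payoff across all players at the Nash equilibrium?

The effective private return per unit is now (6.1/11) / 0.22 = 2.5207 > 1, so every player's dominant strategy flips to full contribution.
At the Nash equilibrium everyone contributes 56. Group total payoff = 11 × (56 × 0.78 + 6.1 × 56) = 4238.08.

4238.08 hours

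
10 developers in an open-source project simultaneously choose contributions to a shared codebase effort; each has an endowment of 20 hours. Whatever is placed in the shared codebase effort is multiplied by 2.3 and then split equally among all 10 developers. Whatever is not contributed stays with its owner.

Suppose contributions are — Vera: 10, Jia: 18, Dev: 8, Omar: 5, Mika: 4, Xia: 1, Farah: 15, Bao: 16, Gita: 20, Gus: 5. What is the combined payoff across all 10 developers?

Total contributed: 10 + 18 + 8 + 5 + 4 + 1 + 15 + 16 + 20 + 5 = 102; total kept: 10 × 20 − 102 = 98.
The shared codebase effort pays out 2.3 × 102 = 234.60 in aggregate.
Group total = 98 + 234.60 = 332.60.

332.60 hours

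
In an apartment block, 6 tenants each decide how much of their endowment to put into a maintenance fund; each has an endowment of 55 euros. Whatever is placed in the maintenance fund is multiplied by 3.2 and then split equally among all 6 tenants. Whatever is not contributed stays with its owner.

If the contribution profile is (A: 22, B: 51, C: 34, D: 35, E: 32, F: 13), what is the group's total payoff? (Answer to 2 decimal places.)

741.40 euros

Total contributed: 22 + 51 + 34 + 35 + 32 + 13 = 187; total kept: 6 × 55 − 187 = 143.
The maintenance fund pays out 3.2 × 187 = 598.40 in aggregate.
Group total = 143 + 598.40 = 741.40.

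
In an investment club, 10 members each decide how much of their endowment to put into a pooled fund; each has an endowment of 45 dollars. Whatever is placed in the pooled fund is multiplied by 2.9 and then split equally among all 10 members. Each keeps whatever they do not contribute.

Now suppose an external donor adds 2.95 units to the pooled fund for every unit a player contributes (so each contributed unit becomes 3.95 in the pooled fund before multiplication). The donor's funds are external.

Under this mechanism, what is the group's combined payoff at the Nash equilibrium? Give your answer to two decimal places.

With the mechanism, a contributed unit returns 2.9 × 3.95 / 10 = 1.1455 per unit of net cost to the contributor — now above 1 — so contributing fully is weakly dominant for every player.
At the Nash equilibrium everyone contributes 45. Group total payoff = 2.9 × 3.95 × 450 = 5154.75.

5154.75 dollars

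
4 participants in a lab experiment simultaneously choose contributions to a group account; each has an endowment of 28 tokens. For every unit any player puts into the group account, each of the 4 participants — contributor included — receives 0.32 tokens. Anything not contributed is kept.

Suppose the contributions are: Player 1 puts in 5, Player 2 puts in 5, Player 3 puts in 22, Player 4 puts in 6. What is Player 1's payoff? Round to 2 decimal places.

Total contributed: 5 + 5 + 22 + 6 = 38.
Each receives 0.32 × 38 = 12.16 from the group account.
Player 1 keeps 28 − 5 = 23, so Player 1's payoff is 23 + 12.16 = 35.16.

35.16 tokens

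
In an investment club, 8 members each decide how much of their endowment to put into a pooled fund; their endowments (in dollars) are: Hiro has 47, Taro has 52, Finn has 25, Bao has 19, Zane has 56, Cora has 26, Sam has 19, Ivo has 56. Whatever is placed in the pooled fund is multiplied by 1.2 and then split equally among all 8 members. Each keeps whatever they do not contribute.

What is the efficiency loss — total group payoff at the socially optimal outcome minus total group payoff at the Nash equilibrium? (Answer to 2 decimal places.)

60.00 dollars

The private return per contributed unit is 1.2/8 = 0.1500 < 1 for every player regardless of endowment, so the Nash equilibrium is zero contribution and the group total is Σ E_j = 47 + 52 + 25 + 19 + 56 + 26 + 19 + 56 = 300.
Each contributed unit returns 1.200 to the group, so the social optimum is full contribution by everyone: group total = 1.200 × 300 = 360.00.
Efficiency loss = (1.200 − 1) × 300 = 60.00.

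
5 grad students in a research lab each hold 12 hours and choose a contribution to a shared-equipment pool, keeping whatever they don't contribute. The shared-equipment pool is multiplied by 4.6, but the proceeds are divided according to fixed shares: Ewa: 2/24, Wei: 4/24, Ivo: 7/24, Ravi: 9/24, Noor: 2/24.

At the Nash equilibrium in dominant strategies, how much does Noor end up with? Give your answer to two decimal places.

21.20 hours

A player with share s gets back 4.6·s per unit contributed, so full contribution is dominant for anyone with s > 1/4.6 = 0.2174 and zero contribution is dominant for anyone below.
Ivo and Ravi clear that bar, contributing 12 each; the remaining 3 contribute 0. Total contributed: 24.
Noor keeps 12 and receives 4.6 × 24 × 2/24 = 9.20 from the shared-equipment pool, for a payoff of 21.20.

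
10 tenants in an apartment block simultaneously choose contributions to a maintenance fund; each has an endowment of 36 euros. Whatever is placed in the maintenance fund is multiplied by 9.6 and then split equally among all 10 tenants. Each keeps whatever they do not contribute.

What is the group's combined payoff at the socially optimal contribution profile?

3456.00 euros

Each contributed unit returns 9.600 to the group as a whole (0.9600 to each of 10 players), which exceeds 1, so the social optimum is full contribution: group total = 9.600 × 360 = 3456.00.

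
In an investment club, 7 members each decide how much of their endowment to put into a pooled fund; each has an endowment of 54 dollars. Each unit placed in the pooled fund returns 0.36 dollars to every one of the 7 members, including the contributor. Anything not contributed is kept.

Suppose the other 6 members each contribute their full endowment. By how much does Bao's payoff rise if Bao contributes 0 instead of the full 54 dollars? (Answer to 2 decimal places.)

34.56 dollars

Switching from a contribution of 54 to 0 lets Bao keep an extra 54 dollars, but lowers the pooled fund by 54, which costs Bao their own share of that drop: 0.36 × 54 = 19.44.
Net gain = 54 − 19.44 = 34.56. The private return per contributed unit (0.36) is below 1, so free-riding is indeed the best response regardless of what the others do.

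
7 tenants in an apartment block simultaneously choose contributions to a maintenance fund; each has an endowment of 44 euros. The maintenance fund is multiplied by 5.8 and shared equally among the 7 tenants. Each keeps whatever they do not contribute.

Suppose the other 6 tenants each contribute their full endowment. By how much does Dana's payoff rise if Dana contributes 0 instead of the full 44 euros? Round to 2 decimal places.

Switching from a contribution of 44 to 0 lets Dana keep an extra 44 euros, but lowers the maintenance fund by 44, which costs Dana their own share of that drop: 5.8/7 × 44 = 36.46.
Net gain = 44 − 36.46 = 7.54. The private return per contributed unit (0.8286) is below 1, so free-riding is indeed the best response regardless of what the others do.

7.54 euros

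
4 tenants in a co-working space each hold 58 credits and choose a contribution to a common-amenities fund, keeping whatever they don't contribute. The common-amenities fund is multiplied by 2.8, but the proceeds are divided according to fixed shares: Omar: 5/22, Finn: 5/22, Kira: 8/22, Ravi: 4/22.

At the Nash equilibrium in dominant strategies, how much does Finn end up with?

Player j's private return per contributed unit is 2.8 × (j's share). Contributing is weakly dominant for j when that share is at least 1/2.8 = 0.3571, and contributing 0 is dominant otherwise.
The only share above 0.3571 is Kira's 8/22, contributing 58; the remaining 3 contribute 0. Total contributed: 58.
Finn keeps 58 and receives 2.8 × 58 × 5/22 = 36.91 from the common-amenities fund, for a payoff of 94.91.

94.91 credits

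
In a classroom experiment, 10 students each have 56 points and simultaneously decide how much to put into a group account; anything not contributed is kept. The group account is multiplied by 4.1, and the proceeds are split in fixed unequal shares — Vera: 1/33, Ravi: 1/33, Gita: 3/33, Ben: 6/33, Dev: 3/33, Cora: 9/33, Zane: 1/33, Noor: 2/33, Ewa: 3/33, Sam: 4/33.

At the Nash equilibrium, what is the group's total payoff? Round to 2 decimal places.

A player with share s gets back 4.1·s per unit contributed, so full contribution is dominant for anyone with s > 1/4.1 = 0.2439 and zero contribution is dominant for anyone below.
Cora alone (share 9/33) is above the threshold, contributing 56; the remaining 9 contribute 0. Total contributed: 56.
The group account pays out 4.1 × 56 = 229.60 in total (split across the unequal shares, but the aggregate is all that matters for the group sum).
The 9 free-riders keep 56 each, adding 504. Group total = 504 + 229.60 = 733.60.

733.60 points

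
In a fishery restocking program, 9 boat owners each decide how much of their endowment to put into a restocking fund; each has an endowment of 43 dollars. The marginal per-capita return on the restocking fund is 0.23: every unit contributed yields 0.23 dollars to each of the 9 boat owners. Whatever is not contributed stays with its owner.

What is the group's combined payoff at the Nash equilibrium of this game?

387.00 dollars

The private return per contributed unit is 0.23 < 1, so contributing 0 is dominant for every player. At the Nash equilibrium everyone keeps their 43, and the group total is 9 × 43 = 387.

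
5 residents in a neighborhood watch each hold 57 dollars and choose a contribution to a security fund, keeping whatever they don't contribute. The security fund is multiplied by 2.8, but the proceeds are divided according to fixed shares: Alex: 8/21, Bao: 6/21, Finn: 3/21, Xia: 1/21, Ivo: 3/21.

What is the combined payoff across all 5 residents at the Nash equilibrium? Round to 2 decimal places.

Player j's private return per contributed unit is 2.8 × (j's share). Contributing is weakly dominant for j when that share is at least 1/2.8 = 0.3571, and contributing 0 is dominant otherwise.
The only share above 0.3571 is Alex's 8/21, contributing 57; the remaining 4 contribute 0. Total contributed: 57.
The security fund pays out 2.8 × 57 = 159.60 in total (split across the unequal shares, but the aggregate is all that matters for the group sum).
The 4 free-riders keep 57 each, adding 228. Group total = 228 + 159.60 = 387.60.

387.60 dollars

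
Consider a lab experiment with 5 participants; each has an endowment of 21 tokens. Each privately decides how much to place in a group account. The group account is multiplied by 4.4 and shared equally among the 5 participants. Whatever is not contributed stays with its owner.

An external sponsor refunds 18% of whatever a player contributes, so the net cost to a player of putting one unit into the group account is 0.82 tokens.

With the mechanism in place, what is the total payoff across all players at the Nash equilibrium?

Under the mechanism each unit contributed yields (4.4/5) / 0.82 = 1.0732 back to its contributor per unit of net cost, which exceeds 1, making full contribution the dominant choice for everyone.
So the Nash equilibrium is full contribution by all 5; the group earns 5 × (21 × 0.18 + 4.4 × 21) = 480.90.

480.90 tokens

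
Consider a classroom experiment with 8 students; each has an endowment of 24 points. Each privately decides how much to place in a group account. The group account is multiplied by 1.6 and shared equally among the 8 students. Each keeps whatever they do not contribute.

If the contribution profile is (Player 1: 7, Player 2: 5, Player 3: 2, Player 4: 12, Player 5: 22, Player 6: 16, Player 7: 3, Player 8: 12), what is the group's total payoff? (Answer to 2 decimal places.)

239.40 points

Total contributed: 7 + 5 + 2 + 12 + 22 + 16 + 3 + 12 = 79; total kept: 8 × 24 − 79 = 113.
The group account pays out 1.6 × 79 = 126.40 in aggregate.
Group total = 113 + 126.40 = 239.40.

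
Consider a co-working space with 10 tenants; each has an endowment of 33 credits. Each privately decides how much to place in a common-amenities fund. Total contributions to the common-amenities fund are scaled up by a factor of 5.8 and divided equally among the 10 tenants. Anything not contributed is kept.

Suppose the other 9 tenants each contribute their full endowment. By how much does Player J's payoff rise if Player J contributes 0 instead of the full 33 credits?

Switching from a contribution of 33 to 0 lets Player J keep an extra 33 credits, but lowers the common-amenities fund by 33, which costs Player J their own share of that drop: 5.8/10 × 33 = 19.14.
Net gain = 33 − 19.14 = 13.86. The private return per contributed unit (0.5800) is below 1, so free-riding is indeed the best response regardless of what the others do.

13.86 credits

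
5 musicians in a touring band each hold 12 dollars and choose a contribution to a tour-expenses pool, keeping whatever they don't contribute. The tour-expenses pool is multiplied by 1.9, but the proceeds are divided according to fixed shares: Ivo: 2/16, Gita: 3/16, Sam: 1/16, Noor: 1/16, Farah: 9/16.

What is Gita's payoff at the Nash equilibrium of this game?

16.28 dollars

A player with share s gets back 1.9·s per unit contributed, so full contribution is dominant for anyone with s > 1/1.9 = 0.5263 and zero contribution is dominant for anyone below.
Only Farah (9/16) clears that bar, contributing 12; the remaining 4 contribute 0. Total contributed: 12.
Gita keeps 12 and receives 1.9 × 12 × 3/16 = 4.28 from the tour-expenses pool, for a payoff of 16.28.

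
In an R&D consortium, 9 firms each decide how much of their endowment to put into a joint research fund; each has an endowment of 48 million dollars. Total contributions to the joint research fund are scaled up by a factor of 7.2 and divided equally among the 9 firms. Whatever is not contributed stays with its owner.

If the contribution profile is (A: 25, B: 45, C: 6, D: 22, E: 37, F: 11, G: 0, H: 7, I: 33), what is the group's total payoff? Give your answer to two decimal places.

1585.20 million dollars

Total contributed: 25 + 45 + 6 + 22 + 37 + 11 + 0 + 7 + 33 = 186; total kept: 9 × 48 − 186 = 246.
The joint research fund pays out 7.2 × 186 = 1339.20 in aggregate.
Group total = 246 + 1339.20 = 1585.20.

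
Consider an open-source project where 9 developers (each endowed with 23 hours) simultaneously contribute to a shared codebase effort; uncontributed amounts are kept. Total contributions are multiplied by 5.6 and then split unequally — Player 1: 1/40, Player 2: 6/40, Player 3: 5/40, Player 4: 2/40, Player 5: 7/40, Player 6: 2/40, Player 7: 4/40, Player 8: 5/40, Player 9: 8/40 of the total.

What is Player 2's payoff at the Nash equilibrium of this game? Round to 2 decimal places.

42.32 hours

A player with share s gets back 5.6·s per unit contributed, so full contribution is dominant for anyone with s > 1/5.6 = 0.1786 and zero contribution is dominant for anyone below.
Only Player 9 (8/40) clears that bar, contributing 23; the remaining 8 contribute 0. Total contributed: 23.
Player 2 keeps 23 and receives 5.6 × 23 × 6/40 = 19.32 from the shared codebase effort, for a payoff of 42.32.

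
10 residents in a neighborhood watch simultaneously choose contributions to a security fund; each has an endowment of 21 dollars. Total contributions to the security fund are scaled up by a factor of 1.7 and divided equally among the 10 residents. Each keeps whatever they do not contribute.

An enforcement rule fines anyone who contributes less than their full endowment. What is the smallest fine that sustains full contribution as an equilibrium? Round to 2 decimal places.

Given the others contribute fully, the best deviation is to contribute 0 (any partial contribution still incurs the fine and gives up units whose private return 0.1700 is below 1).
Deviating from 21 to 0 saves 21 dollars but forfeits the deviator's share of the drop in the security fund: 1.7/10 × 21 = 3.57.
So the deviation gain is 21 − 3.57 = 17.43, and the fine must be at least 17.43 dollars to wipe it out.

17.43 dollars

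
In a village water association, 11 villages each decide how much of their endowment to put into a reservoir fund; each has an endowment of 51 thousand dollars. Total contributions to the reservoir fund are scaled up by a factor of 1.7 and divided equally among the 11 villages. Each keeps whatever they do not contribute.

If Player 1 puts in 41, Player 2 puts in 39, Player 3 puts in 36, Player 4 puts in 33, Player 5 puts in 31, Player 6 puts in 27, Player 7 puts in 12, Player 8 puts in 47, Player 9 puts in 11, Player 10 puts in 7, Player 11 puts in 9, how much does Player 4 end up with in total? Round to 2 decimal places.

63.28 thousand dollars

Total contributed: 41 + 39 + 36 + 33 + 31 + 27 + 12 + 47 + 11 + 7 + 9 = 293.
Each receives 1.7 × 293 / 11 = 45.28 from the reservoir fund.
Player 4 keeps 51 − 33 = 18, so Player 4's payoff is 18 + 45.28 = 63.28.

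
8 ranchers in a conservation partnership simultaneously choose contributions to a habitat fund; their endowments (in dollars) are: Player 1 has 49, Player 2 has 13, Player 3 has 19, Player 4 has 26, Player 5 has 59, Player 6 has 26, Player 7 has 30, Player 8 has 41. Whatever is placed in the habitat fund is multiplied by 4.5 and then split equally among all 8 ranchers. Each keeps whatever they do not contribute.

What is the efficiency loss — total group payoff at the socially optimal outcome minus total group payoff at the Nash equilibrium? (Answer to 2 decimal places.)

The private return per contributed unit is 4.5/8 = 0.5625 < 1 for every player regardless of endowment, so the Nash equilibrium is zero contribution and the group total is Σ E_j = 49 + 13 + 19 + 26 + 59 + 26 + 30 + 41 = 263.
Each contributed unit returns 4.500 to the group, so the social optimum is full contribution by everyone: group total = 4.500 × 263 = 1183.50.
Efficiency loss = (4.500 − 1) × 263 = 920.50.

920.50 dollars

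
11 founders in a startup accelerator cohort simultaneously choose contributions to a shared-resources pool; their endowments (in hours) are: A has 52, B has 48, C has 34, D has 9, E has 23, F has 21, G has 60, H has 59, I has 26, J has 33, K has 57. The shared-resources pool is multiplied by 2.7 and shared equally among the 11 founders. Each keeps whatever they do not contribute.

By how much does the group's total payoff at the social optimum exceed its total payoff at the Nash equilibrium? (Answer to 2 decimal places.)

The private return per contributed unit is 2.7/11 = 0.2455 < 1 for every player regardless of endowment, so the Nash equilibrium is zero contribution and the group total is Σ E_j = 52 + 48 + 34 + 9 + 23 + 21 + 60 + 59 + 26 + 33 + 57 = 422.
Each contributed unit returns 2.700 to the group, so the social optimum is full contribution by everyone: group total = 2.700 × 422 = 1139.40.
Efficiency loss = (2.700 − 1) × 422 = 717.40.

717.40 hours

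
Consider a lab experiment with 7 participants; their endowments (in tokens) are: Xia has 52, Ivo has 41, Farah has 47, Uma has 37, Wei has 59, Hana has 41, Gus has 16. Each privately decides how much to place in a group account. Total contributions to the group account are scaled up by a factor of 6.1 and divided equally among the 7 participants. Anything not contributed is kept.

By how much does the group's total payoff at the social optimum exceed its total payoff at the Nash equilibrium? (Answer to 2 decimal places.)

The private return per contributed unit is 6.1/7 = 0.8714 < 1 for every player regardless of endowment, so the Nash equilibrium is zero contribution and the group total is Σ E_j = 52 + 41 + 47 + 37 + 59 + 41 + 16 = 293.
Each contributed unit returns 6.100 to the group, so the social optimum is full contribution by everyone: group total = 6.100 × 293 = 1787.30.
Efficiency loss = (6.100 − 1) × 293 = 1494.30.

1494.30 tokens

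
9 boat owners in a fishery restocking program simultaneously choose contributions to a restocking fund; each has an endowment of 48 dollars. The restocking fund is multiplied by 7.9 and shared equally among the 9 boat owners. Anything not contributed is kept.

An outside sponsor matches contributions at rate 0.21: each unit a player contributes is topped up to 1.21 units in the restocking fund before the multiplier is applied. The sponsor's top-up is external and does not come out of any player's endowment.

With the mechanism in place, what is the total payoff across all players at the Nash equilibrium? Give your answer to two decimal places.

With the mechanism, a contributed unit returns 7.9 × 1.21 / 9 = 1.0621 per unit of net cost to the contributor — now above 1 — so contributing fully is weakly dominant for every player.
At the Nash equilibrium everyone contributes 48. Group total payoff = 7.9 × 1.21 × 432 = 4129.49.

4129.49 dollars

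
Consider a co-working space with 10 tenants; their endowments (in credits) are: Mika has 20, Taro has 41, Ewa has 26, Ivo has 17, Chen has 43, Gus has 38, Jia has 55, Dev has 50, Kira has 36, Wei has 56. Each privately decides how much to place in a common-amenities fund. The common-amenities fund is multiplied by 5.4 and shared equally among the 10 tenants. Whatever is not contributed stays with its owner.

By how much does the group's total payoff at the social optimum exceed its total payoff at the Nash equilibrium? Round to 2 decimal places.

1680.80 credits

The private return per contributed unit is 5.4/10 = 0.5400 < 1 for every player regardless of endowment, so the Nash equilibrium is zero contribution and the group total is Σ E_j = 20 + 41 + 26 + 17 + 43 + 38 + 55 + 50 + 36 + 56 = 382.
Each contributed unit returns 5.400 to the group, so the social optimum is full contribution by everyone: group total = 5.400 × 382 = 2062.80.
Efficiency loss = (5.400 − 1) × 382 = 1680.80.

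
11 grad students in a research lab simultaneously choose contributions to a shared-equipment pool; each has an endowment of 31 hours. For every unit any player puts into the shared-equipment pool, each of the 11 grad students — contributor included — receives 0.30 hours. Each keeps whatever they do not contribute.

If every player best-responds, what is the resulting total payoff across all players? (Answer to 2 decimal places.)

The private return per contributed unit is 0.30 < 1, so contributing 0 is dominant for every player. At the Nash equilibrium everyone keeps their 31, and the group total is 11 × 31 = 341.

341.00 hours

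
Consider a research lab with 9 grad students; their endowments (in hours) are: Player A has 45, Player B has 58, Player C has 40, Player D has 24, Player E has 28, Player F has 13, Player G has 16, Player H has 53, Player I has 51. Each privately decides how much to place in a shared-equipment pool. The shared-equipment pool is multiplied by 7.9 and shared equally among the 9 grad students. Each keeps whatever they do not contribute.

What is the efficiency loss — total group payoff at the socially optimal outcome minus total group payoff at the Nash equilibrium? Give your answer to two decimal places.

The private return per contributed unit is 7.9/9 = 0.8778 < 1 for every player regardless of endowment, so the Nash equilibrium is zero contribution and the group total is Σ E_j = 45 + 58 + 40 + 24 + 28 + 13 + 16 + 53 + 51 = 328.
Each contributed unit returns 7.900 to the group, so the social optimum is full contribution by everyone: group total = 7.900 × 328 = 2591.20.
Efficiency loss = (7.900 − 1) × 328 = 2263.20.

2263.20 hours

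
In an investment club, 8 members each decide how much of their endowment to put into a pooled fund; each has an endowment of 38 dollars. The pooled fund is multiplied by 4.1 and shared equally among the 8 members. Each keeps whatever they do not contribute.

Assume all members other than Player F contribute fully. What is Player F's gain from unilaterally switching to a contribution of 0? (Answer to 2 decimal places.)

Switching from a contribution of 38 to 0 lets Player F keep an extra 38 dollars, but lowers the pooled fund by 38, which costs Player F their own share of that drop: 4.1/8 × 38 = 19.47.
Net gain = 38 − 19.47 = 18.53. The private return per contributed unit (0.5125) is below 1, so free-riding is indeed the best response regardless of what the others do.

18.53 dollars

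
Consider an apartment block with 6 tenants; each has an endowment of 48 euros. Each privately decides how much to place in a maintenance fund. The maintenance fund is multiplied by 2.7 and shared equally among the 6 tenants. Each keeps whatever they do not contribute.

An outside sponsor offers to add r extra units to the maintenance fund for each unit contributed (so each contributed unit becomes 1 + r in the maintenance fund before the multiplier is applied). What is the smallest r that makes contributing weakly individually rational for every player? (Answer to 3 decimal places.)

With matching at rate r, one contributed unit becomes (1 + r) in the maintenance fund and returns 2.7 × (1 + r) / 6 to the contributor.
Setting this equal to 1: 1 + r = 6/2.7 = 2.2222.
So the minimum matching rate is r = 2.2222 − 1 = 1.222.

1.222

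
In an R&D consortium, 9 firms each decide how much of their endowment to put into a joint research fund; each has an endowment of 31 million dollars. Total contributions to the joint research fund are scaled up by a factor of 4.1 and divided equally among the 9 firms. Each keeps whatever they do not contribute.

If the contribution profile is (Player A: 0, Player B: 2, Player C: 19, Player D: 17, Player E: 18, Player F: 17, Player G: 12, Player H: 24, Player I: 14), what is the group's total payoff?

660.30 million dollars

Total contributed: 0 + 2 + 19 + 17 + 18 + 17 + 12 + 24 + 14 = 123; total kept: 9 × 31 − 123 = 156.
The joint research fund pays out 4.1 × 123 = 504.30 in aggregate.
Group total = 156 + 504.30 = 660.30.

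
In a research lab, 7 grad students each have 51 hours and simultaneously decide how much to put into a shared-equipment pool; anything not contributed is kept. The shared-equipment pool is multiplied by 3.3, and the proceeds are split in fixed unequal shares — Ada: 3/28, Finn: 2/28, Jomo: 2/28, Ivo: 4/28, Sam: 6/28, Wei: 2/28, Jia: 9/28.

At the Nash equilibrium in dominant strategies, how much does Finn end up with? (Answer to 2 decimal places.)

A player with share s gets back 3.3·s per unit contributed, so full contribution is dominant for anyone with s > 1/3.3 = 0.3030 and zero contribution is dominant for anyone below.
Only Jia (9/28) clears that bar, contributing 51; the remaining 6 contribute 0. Total contributed: 51.
Finn keeps 51 and receives 3.3 × 51 × 2/28 = 12.02 from the shared-equipment pool, for a payoff of 63.02.

63.02 hours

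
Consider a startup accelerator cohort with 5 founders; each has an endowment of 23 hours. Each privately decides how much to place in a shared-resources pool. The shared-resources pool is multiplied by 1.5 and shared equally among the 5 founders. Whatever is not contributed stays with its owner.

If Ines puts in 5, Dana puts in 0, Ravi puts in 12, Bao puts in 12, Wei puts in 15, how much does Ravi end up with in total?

24.20 hours

Total contributed: 5 + 0 + 12 + 12 + 15 = 44.
Each receives 1.5 × 44 / 5 = 13.20 from the shared-resources pool.
Ravi keeps 23 − 12 = 11, so Ravi's payoff is 11 + 13.20 = 24.20.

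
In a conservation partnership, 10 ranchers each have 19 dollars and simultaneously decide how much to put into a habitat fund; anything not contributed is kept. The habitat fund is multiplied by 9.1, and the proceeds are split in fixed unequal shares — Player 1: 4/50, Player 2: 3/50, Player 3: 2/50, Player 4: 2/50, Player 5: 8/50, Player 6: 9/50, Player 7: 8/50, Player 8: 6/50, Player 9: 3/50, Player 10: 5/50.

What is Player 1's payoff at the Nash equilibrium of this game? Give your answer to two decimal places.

74.33 dollars

A player with share s gets back 9.1·s per unit contributed, so full contribution is dominant for anyone with s > 1/9.1 = 0.1099 and zero contribution is dominant for anyone below.
Player 5, Player 6, Player 7 and Player 8 clear that bar, contributing 19 each; the remaining 6 contribute 0. Total contributed: 76.
Player 1 keeps 19 and receives 9.1 × 76 × 4/50 = 55.33 from the habitat fund, for a payoff of 74.33.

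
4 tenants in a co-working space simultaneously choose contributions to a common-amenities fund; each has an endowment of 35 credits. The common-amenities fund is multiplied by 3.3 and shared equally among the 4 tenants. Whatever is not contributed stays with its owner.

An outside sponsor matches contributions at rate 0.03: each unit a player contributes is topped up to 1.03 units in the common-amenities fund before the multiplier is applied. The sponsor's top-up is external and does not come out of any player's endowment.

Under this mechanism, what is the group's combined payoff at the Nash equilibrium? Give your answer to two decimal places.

With the mechanism, a contributed unit returns 3.3 × 1.03 / 4 = 0.8498 per unit of net cost — still below 1 — so contributing 0 remains dominant for every player.
At the Nash equilibrium no one contributes; group total payoff = 4 × 35 = 140.

140.00 credits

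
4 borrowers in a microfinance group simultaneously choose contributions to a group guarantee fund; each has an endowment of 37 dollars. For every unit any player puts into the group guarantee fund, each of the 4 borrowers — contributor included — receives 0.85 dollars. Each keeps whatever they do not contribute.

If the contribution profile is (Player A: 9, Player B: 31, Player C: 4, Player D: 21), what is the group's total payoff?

Total contributed: 9 + 31 + 4 + 21 = 65; total kept: 4 × 37 − 65 = 83.
The group guarantee fund pays out 0.85 × 4 × 65 = 221.00 in aggregate.
Group total = 83 + 221.00 = 304.00.

304.00 dollars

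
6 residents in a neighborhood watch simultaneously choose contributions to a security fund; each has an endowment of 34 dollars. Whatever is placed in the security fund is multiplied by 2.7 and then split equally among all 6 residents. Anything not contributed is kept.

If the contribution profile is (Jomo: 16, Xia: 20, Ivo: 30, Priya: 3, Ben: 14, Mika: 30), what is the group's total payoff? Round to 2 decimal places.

396.10 dollars

Total contributed: 16 + 20 + 30 + 3 + 14 + 30 = 113; total kept: 6 × 34 − 113 = 91.
The security fund pays out 2.7 × 113 = 305.10 in aggregate.
Group total = 91 + 305.10 = 396.10.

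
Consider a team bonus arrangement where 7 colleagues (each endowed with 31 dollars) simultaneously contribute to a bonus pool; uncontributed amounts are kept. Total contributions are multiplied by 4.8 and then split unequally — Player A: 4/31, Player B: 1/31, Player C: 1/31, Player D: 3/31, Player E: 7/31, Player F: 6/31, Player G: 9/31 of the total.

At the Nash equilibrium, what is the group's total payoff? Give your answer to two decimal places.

452.60 dollars

For player j, contributing a unit is worthwhile iff 4.8 × (j's share) ≥ 1, i.e. iff j's share is at least 0.2083.
Player E and Player G clear that bar, contributing 31 each; the remaining 5 contribute 0. Total contributed: 62.
The bonus pool pays out 4.8 × 62 = 297.60 in total (split across the unequal shares, but the aggregate is all that matters for the group sum).
The 5 free-riders keep 31 each, adding 155. Group total = 155 + 297.60 = 452.60.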